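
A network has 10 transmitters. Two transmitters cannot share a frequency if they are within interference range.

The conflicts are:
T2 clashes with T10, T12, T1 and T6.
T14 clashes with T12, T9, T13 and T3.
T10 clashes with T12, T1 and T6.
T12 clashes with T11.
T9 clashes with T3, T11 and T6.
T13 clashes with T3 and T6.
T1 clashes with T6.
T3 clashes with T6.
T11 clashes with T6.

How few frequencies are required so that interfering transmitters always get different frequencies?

T2, T10, T1, T6 pairwise conflict, so at least 4 frequencies are needed.
A valid assignment using 4 frequencies: T2=3, T14=3, T10=2, T12=1, T9=4, T13=4, T1=4, T3=2, T11=2, T6=1. Every pair that conflicts lands in different frequencies.

4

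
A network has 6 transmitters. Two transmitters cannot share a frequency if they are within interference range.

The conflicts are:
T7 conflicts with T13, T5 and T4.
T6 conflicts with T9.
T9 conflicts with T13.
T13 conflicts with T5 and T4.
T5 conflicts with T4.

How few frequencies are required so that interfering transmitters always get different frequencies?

T7, T13, T5, T4 are mutually in conflict, so at least 4 frequencies are needed.
4 frequencies suffice: frequency 1 → {T6, T13}; frequency 2 → {T9, T4}; frequency 3 → {T5}; frequency 4 → {T7}. Every pair that conflicts lands in different frequencies.

4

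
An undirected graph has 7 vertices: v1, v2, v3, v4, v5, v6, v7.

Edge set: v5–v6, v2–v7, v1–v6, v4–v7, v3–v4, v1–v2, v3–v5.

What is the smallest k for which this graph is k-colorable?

The cycle v2-v7-v4-v3-v5-v6-v1-v2 has odd length 7, so it cannot be 2-colored; at least 3 colors are needed.
3 colors suffice: v1=blue, v2=red, v3=red, v4=green, v5=blue, v6=red, v7=blue. No two adjacent vertices share a color.

3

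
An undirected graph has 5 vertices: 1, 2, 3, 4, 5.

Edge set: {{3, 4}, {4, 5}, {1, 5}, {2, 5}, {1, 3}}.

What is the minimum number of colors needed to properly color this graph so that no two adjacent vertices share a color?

1 and 3 are adjacent, so at least 2 colors are needed.
2 colors suffice: color a → {3, 5}; color b → {1, 2, 4}. No two adjacent vertices share a color.

2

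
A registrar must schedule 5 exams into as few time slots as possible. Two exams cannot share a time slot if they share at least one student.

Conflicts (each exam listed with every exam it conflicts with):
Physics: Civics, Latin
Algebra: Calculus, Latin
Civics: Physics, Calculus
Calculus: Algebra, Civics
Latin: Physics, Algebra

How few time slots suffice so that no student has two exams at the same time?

3

The cycle Algebra-Latin-Physics-Civics-Calculus-Algebra has odd length 5, so it cannot be 2-colored; at least 3 time slots are needed.
3 time slots suffice: time slot 1 → {Physics, Calculus}; time slot 2 → {Civics, Latin}; time slot 3 → {Algebra}. No two conflicting exams share a time slot.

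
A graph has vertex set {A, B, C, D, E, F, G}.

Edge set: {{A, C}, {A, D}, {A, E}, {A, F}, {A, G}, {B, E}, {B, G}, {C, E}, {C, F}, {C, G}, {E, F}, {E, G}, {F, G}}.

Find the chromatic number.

A, C, E, F, G are mutually adjacent (a clique of size 5), so at least 5 colors are needed.
5 colors suffice: color red → {D, E}; color blue → {G}; color green → {A, B}; color yellow → {F}; color purple → {C}. Each edge has distinct colors on its endpoints.

5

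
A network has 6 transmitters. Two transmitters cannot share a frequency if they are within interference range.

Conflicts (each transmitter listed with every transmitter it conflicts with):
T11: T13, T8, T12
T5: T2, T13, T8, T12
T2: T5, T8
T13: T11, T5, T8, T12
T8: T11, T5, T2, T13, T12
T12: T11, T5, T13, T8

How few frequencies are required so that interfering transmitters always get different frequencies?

T11, T13, T8, T12 pairwise conflict, so at least 4 frequencies are needed.
4 frequencies suffice: frequency 1 → {T8}; frequency 2 → {T2, T12}; frequency 3 → {T13}; frequency 4 → {T11, T5}. No two conflicting transmitters share a frequency.

4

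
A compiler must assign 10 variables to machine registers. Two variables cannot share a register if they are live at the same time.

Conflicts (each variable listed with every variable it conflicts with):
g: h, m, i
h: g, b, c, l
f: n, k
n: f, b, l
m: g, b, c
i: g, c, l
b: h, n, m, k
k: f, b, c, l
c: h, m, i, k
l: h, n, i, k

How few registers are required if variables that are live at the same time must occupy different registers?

2

h and l conflict, so at least 2 registers are needed.
2 registers suffice: g=2, h=1, f=2, n=1, m=1, i=1, b=2, k=1, c=2, l=2. No two conflicting variables share a register.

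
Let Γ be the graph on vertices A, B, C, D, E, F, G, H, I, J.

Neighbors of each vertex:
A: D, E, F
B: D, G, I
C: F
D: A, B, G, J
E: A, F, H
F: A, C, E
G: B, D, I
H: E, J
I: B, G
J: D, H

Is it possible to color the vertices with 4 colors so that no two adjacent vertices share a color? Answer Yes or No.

Yes

The chromatic number is 3. A, E, F are pairwise adjacent, so at least 3 colors are needed.
3 colors suffice: A=2, B=2, C=1, D=1, E=1, F=3, G=3, H=2, I=1, J=3.
Since 4 ≥ 3, a proper 4-coloring certainly exists.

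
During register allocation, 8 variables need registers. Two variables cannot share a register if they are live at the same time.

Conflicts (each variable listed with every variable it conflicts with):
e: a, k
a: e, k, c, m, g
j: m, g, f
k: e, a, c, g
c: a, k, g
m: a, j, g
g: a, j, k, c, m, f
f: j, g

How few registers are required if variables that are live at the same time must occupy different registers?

a, k, c, g all conflict with each other, so at least 4 registers are needed.
A valid assignment using 4 registers: e=1, a=2, j=2, k=3, c=4, m=3, g=1, f=3. No two conflicting variables share a register.

4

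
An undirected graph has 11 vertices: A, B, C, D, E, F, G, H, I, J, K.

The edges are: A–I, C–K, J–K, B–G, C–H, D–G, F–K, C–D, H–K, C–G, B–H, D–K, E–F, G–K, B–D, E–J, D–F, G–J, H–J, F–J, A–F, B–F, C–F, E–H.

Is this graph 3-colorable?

No

C, D, F, K are mutually adjacent (a clique of size 4), so at least 4 colors are needed.
So 3 colors are not enough.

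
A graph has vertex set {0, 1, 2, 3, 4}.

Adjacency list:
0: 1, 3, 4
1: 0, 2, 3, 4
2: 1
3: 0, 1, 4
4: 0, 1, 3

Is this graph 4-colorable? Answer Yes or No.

Yes

The chromatic number is 4. 0, 1, 3, 4 are mutually adjacent (a clique of size 4), so at least 4 colors are needed.
4 colors suffice: 0=green, 1=red, 2=blue, 3=yellow, 4=blue.
That is already a proper 4-coloring.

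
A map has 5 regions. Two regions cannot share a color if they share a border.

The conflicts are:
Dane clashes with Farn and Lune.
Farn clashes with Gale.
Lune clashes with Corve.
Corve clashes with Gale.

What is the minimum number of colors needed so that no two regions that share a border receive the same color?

3

The cycle Corve-Lune-Dane-Farn-Gale-Corve has odd length 5, so it cannot be 2-colored; at least 3 colors are needed.
3 colors suffice: color 1 → {Dane, Gale}; color 2 → {Farn, Lune}; color 3 → {Corve}. Every pair that conflicts lands in different colors.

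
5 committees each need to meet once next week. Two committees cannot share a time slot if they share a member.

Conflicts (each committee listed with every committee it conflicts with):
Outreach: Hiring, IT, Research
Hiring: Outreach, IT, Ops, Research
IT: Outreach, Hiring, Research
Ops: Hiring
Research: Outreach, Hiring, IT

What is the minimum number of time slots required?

4

Outreach, Hiring, IT, Research are mutually in conflict, so at least 4 time slots are needed.
4 time slots suffice: Outreach=2, Hiring=1, IT=4, Ops=2, Research=3. No two conflicting committees share a time slot.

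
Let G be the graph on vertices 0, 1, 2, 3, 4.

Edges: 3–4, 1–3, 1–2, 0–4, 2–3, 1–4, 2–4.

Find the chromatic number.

4

1, 2, 3, 4 form a clique, so at least 4 colors are needed.
4 colors suffice: color a → {4}; color b → {0, 2}; color c → {3}; color d → {1}. Every edge joins two different colors.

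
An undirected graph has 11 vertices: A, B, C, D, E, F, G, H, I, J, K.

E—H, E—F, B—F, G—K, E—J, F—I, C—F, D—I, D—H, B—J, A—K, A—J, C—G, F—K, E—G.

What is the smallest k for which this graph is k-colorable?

The cycle K-A-J-B-F-K has odd length 5, so it cannot be 2-colored; at least 3 colors are needed.
3 colors suffice: color 1 → {D, F, G, J}; color 2 → {B, C, E, I, K}; color 3 → {A, H}. No two adjacent vertices share a color.

3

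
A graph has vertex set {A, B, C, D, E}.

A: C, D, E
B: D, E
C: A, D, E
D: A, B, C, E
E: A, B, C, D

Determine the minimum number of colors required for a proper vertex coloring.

A, C, D, E are mutually adjacent (a clique of size 4), so at least 4 colors are needed.
4 colors suffice: color red → {D}; color blue → {E}; color green → {A, B}; color yellow → {C}. Each edge has distinct colors on its endpoints.

4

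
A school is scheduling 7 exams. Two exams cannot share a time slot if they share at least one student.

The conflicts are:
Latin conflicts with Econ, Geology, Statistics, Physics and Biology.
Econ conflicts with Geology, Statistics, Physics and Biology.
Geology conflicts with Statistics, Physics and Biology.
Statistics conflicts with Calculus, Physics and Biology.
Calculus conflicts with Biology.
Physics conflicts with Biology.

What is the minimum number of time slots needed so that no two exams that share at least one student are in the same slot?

Latin, Econ, Geology, Statistics, Physics, Biology all conflict with each other, so at least 6 time slots are needed.
6 time slots suffice: Latin=6, Econ=4, Geology=5, Statistics=1, Calculus=3, Physics=3, Biology=2. Each listed conflict is separated.

6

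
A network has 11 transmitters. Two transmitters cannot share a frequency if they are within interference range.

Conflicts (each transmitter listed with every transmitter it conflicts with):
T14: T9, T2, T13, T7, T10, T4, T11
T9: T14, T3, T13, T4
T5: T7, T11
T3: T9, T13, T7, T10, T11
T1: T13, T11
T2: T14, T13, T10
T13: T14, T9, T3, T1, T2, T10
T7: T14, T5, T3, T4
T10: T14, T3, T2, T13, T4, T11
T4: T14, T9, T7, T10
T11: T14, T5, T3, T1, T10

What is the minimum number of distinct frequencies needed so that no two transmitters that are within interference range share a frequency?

4

T14, T2, T13, T10 are mutually in conflict, so at least 4 frequencies are needed.
Using 4 frequencies: T14=1, T9=3, T5=1, T3=1, T1=1, T2=4, T13=2, T7=3, T10=3, T4=2, T11=2. Each listed conflict is separated.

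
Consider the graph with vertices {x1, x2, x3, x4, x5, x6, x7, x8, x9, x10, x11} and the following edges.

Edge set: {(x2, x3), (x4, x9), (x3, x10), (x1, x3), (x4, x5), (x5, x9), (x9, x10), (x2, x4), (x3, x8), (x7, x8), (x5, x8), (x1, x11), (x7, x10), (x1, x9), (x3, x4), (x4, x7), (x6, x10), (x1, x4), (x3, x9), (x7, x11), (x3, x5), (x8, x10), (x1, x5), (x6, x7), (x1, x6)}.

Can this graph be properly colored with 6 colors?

The chromatic number is 5. x1, x3, x4, x5, x9 form a clique, so at least 5 colors are needed.
One proper 5-coloring: x1=2, x2=2, x3=1, x4=3, x5=5, x6=3, x7=1, x8=3, x9=4, x10=2, x11=3.
Since 6 ≥ 5, a proper 6-coloring certainly exists.

Yes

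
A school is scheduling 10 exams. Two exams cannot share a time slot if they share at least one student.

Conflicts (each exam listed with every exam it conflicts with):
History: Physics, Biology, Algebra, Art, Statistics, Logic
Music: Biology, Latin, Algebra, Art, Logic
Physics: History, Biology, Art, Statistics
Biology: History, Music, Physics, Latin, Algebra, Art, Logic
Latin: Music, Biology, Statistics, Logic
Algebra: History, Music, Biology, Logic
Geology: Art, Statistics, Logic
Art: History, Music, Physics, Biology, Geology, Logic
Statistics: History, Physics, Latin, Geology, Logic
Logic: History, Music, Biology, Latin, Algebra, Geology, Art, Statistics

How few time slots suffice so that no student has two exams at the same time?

Music, Biology, Latin, Logic are mutually in conflict, so at least 4 time slots are needed.
4 time slots suffice: time slot 1 → {Physics, Logic}; time slot 2 → {Biology, Statistics}; time slot 3 → {Latin, Algebra, Art}; time slot 4 → {History, Music, Geology}. No two conflicting exams share a time slot.

4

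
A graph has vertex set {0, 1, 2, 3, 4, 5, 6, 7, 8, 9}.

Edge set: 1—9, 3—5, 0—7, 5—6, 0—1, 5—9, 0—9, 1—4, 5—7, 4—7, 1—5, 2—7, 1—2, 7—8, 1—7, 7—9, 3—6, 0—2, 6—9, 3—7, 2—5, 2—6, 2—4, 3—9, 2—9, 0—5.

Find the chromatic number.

6

0, 1, 2, 5, 7, 9 form a clique, so at least 6 colors are needed.
6 colors suffice: color a → {6, 7}; color b → {4, 5, 8}; color c → {2, 3}; color d → {9}; color e → {1}; color f → {0}. Every edge joins two different colors.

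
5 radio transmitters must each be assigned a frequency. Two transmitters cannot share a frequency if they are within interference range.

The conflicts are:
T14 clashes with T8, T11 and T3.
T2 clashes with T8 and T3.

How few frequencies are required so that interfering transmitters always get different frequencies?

2

T2 and T8 conflict, so at least 2 frequencies are needed.
2 frequencies suffice: frequency 1 → {T14, T2}; frequency 2 → {T8, T11, T3}. Each listed conflict is separated.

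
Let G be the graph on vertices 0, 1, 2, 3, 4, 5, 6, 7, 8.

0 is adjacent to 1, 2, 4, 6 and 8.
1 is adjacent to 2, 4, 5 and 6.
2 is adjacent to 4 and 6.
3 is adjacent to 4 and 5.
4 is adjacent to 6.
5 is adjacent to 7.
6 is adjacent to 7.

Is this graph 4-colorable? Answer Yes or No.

0, 1, 2, 4, 6 form a clique, so at least 5 colors are needed.
So 4 colors are not enough.

No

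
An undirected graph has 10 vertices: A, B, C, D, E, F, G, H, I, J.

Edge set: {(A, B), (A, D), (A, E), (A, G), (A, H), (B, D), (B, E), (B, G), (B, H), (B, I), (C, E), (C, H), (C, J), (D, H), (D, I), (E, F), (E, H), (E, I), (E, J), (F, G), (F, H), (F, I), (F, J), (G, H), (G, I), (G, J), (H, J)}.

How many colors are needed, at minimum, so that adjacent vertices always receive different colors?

A, B, G, H form a clique, so at least 4 colors are needed.
4 colors suffice: A=4, B=3, C=3, D=2, E=2, F=3, G=2, H=1, I=1, J=4. No two adjacent vertices share a color.

4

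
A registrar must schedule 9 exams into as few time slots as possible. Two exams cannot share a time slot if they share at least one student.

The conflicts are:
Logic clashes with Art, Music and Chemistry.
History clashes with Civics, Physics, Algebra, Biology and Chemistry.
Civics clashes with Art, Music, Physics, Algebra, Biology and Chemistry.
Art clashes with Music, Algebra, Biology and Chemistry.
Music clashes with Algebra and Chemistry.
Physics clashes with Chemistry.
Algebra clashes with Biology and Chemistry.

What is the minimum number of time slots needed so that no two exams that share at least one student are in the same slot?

Civics, Art, Music, Algebra, Chemistry are mutually in conflict, so at least 5 time slots are needed.
5 time slots suffice: time slot 1 → {Logic, Civics}; time slot 2 → {Biology, Chemistry}; time slot 3 → {History, Art}; time slot 4 → {Physics, Algebra}; time slot 5 → {Music}. No two conflicting exams share a time slot.

5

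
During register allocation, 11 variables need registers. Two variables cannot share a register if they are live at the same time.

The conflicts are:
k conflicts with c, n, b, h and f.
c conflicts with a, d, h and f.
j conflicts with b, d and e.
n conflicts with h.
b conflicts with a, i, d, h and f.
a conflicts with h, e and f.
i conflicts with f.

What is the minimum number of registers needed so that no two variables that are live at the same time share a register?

3

k, n, h pairwise conflict, so at least 3 registers are needed.
3 registers suffice: register 1 → {c, n, b, e}; register 2 → {j, h, f}; register 3 → {k, a, i, d}. Each listed conflict is separated.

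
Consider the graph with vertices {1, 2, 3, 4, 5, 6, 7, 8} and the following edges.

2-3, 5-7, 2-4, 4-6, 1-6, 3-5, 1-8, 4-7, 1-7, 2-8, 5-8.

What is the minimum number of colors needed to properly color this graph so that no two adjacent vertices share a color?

The cycle 2-8-1-6-4-2 has odd length 5, so it cannot be 2-colored; at least 3 colors are needed.
3 colors suffice: color red → {1, 2, 5}; color blue → {3, 6, 7, 8}; color green → {4}. No two adjacent vertices share a color.

3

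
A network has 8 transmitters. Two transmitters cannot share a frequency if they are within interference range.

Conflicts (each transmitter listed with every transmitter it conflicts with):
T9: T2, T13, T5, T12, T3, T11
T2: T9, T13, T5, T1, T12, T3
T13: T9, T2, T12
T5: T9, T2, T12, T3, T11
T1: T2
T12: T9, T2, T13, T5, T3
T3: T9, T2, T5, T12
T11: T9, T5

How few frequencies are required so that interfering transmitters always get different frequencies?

T9, T2, T5, T12, T3 all conflict with each other, so at least 5 frequencies are needed.
Using 5 frequencies: T9=2, T2=1, T13=4, T5=4, T1=2, T12=3, T3=5, T11=1. Each listed conflict is separated.

5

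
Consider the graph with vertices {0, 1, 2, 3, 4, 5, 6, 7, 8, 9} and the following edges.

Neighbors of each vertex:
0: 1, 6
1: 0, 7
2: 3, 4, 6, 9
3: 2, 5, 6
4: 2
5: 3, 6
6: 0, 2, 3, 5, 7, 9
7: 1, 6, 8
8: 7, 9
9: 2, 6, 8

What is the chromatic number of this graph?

3

3, 5, 6 form a triangle, so at least 3 colors are needed.
One proper 3-coloring: 0=blue, 1=red, 2=blue, 3=green, 4=red, 5=blue, 6=red, 7=blue, 8=red, 9=green. Each edge has distinct colors on its endpoints.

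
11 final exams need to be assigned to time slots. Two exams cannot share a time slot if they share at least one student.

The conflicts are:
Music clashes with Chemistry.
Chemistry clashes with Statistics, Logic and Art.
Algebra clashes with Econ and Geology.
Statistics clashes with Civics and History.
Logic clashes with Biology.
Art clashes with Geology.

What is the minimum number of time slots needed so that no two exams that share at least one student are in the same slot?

2

Logic and Biology conflict, so at least 2 time slots are needed.
2 time slots suffice: Music=2, Chemistry=1, Algebra=2, Statistics=2, Civics=1, Econ=1, History=1, Logic=2, Art=2, Biology=1, Geology=1. Each listed conflict is separated.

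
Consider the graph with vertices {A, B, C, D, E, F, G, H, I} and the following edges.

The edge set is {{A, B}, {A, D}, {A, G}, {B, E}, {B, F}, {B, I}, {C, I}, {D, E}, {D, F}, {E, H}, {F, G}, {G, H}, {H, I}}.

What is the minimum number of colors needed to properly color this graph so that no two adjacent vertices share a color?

3

The cycle G-H-I-B-A-G has odd length 5, so it cannot be 2-colored; at least 3 colors are needed.
One proper 3-coloring: A=2, B=1, C=1, D=1, E=2, F=2, G=3, H=1, I=2. No two adjacent vertices share a color.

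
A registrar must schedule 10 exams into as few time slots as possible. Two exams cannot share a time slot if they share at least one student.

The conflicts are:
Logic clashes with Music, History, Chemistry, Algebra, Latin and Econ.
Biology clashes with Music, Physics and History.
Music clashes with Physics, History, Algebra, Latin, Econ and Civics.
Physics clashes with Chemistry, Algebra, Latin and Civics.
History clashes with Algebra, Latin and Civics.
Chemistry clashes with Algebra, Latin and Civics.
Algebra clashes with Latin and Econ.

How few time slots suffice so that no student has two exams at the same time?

5

Logic, Music, History, Algebra, Latin pairwise conflict, so at least 5 time slots are needed.
Using 5 time slots: Logic=3, Biology=2, Music=1, Physics=3, History=4, Chemistry=1, Algebra=2, Latin=5, Econ=4, Civics=2. Each listed conflict is separated.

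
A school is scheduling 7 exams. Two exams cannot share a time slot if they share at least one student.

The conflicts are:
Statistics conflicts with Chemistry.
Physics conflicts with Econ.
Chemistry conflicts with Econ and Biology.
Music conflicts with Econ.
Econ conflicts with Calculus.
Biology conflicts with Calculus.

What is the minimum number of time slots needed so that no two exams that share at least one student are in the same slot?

Music and Econ conflict, so at least 2 time slots are needed.
2 time slots suffice: Statistics=1, Physics=2, Chemistry=2, Music=2, Econ=1, Biology=1, Calculus=2. Each listed conflict is separated.

2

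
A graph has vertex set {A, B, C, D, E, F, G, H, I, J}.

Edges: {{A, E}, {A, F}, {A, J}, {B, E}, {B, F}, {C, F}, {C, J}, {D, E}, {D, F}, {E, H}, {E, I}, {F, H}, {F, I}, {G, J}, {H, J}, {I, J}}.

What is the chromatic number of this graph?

2

G and J are adjacent, so at least 2 colors are needed.
A valid assignment using 2 colors: A=2, B=2, C=2, D=2, E=1, F=1, G=2, H=2, I=2, J=1. No two adjacent vertices share a color.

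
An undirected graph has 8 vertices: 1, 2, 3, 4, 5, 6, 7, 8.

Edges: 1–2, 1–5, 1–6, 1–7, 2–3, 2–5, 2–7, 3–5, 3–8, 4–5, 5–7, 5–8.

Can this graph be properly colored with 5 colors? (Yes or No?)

Yes

The chromatic number is 4. 1, 2, 5, 7 form a clique, so at least 4 colors are needed.
4 colors suffice: color red → {5, 6}; color blue → {2, 4, 8}; color green → {1, 3}; color yellow → {7}.
Since 5 ≥ 4, a proper 5-coloring certainly exists.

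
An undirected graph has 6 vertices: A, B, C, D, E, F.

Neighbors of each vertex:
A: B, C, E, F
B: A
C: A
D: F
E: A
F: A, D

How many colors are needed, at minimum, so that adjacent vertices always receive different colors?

A and C are adjacent, so at least 2 colors are needed.
A valid assignment using 2 colors: A=1, B=2, C=2, D=1, E=2, F=2. Each edge has distinct colors on its endpoints.

2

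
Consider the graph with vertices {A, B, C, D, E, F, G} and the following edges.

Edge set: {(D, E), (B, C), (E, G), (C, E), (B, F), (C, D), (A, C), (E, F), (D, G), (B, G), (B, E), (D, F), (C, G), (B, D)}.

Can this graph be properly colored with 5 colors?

The chromatic number is 5. B, C, D, E, G are pairwise adjacent (a clique of size 5), so at least 5 colors are needed.
5 colors suffice: A=1, B=1, C=4, D=2, E=3, F=4, G=5.
That is already a proper 5-coloring.

Yes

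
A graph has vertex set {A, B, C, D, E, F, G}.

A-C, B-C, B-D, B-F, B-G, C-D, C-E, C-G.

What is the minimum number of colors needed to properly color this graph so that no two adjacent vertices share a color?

B, C, G are pairwise adjacent, so at least 3 colors are needed.
3 colors suffice: color 1 → {C, F}; color 2 → {A, B, E}; color 3 → {D, G}. Each edge has distinct colors on its endpoints.

3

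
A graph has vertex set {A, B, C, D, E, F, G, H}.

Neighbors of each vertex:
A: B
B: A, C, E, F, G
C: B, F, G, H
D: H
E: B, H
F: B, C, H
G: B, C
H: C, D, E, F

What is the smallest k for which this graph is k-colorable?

3

B, C, G form a triangle, so at least 3 colors are needed.
3 colors suffice: A=2, B=1, C=2, D=2, E=2, F=3, G=3, H=1. Each edge has distinct colors on its endpoints.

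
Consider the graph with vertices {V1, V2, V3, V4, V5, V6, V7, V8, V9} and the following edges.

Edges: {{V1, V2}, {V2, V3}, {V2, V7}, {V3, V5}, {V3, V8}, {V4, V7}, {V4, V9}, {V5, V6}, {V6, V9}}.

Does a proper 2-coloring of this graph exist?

No

The cycle V7-V4-V9-V6-V5-V3-V2-V7 has odd length 7, so it cannot be 2-colored; at least 3 colors are needed.
So 2 colors are not enough.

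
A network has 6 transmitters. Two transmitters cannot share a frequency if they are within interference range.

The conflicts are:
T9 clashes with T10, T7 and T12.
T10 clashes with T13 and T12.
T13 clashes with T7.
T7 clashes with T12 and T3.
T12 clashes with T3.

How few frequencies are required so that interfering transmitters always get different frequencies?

3

T7, T12, T3 pairwise conflict, so at least 3 frequencies are needed.
3 frequencies suffice: frequency 1 → {T13, T12}; frequency 2 → {T10, T7}; frequency 3 → {T9, T3}. No two conflicting transmitters share a frequency.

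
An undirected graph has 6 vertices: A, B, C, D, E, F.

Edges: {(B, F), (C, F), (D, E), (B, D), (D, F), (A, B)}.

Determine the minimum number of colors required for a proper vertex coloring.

B, D, F are mutually adjacent, so at least 3 colors are needed.
3 colors suffice: color red → {B, C, E}; color blue → {A, F}; color green → {D}. Each edge has distinct colors on its endpoints.

3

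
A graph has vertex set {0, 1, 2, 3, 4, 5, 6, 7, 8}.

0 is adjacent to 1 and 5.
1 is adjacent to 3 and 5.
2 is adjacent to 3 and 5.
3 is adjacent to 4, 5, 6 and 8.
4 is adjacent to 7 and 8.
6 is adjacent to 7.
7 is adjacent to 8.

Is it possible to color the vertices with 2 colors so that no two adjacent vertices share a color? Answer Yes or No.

No

0, 1, 5 are mutually adjacent, so at least 3 colors are needed.
So 2 colors are not enough.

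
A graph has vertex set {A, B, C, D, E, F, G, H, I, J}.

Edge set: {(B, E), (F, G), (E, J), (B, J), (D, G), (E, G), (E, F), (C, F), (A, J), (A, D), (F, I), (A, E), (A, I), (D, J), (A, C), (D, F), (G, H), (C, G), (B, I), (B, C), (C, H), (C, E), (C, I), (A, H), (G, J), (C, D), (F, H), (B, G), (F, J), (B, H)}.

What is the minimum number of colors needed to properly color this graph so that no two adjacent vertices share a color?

C, E, F, G form a clique, so at least 4 colors are needed.
4 colors suffice: color red → {C, J}; color blue → {A, G}; color green → {B, F}; color yellow → {D, E, H, I}. Each edge has distinct colors on its endpoints.

4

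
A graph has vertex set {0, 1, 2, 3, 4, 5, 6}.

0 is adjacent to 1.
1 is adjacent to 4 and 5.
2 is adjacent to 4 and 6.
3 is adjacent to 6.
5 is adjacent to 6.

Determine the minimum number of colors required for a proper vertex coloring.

3

The cycle 6-5-1-4-2-6 has odd length 5, so it cannot be 2-colored; at least 3 colors are needed.
3 colors suffice: color red → {1, 6}; color blue → {0, 2, 3, 5}; color green → {4}. Every edge joins two different colors.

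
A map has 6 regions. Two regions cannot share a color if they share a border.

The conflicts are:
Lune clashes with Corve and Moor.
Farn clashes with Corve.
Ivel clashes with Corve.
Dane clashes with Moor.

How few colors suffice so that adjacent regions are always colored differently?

Dane and Moor conflict, so at least 2 colors are needed.
2 colors suffice: color 1 → {Corve, Moor}; color 2 → {Lune, Farn, Ivel, Dane}. Every pair that conflicts lands in different colors.

2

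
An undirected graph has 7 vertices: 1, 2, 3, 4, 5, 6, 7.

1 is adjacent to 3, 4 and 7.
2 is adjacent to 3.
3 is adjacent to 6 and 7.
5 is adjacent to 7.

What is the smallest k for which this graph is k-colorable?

1, 3, 7 are pairwise adjacent, so at least 3 colors are needed.
3 colors suffice: color red → {3, 4, 5}; color blue → {2, 6, 7}; color green → {1}. No two adjacent vertices share a color.

3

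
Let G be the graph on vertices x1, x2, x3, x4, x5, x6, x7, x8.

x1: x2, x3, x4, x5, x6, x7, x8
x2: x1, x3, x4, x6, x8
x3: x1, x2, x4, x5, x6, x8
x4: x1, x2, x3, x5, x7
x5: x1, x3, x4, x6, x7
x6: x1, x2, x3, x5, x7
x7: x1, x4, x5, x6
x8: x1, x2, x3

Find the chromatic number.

x1, x2, x3, x8 form a clique, so at least 4 colors are needed.
4 colors suffice: color 1 → {x1}; color 2 → {x3, x7}; color 3 → {x2, x5}; color 4 → {x4, x6, x8}. Each edge has distinct colors on its endpoints.

4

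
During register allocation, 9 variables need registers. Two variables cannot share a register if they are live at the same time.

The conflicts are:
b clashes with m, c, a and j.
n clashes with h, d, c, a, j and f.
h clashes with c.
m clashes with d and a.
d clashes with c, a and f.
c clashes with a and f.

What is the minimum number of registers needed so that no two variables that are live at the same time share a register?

4

n, d, c, f pairwise conflict, so at least 4 registers are needed.
A valid assignment using 4 registers: b=2, n=2, h=3, m=1, d=4, c=1, a=3, j=1, f=3. Each listed conflict is separated.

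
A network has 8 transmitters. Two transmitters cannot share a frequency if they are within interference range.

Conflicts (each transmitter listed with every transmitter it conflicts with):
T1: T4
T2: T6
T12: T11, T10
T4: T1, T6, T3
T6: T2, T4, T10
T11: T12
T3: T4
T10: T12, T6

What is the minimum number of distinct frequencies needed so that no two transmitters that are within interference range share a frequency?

T4 and T3 conflict, so at least 2 frequencies are needed.
2 frequencies suffice: frequency 1 → {T2, T4, T11, T10}; frequency 2 → {T1, T12, T6, T3}. Each listed conflict is separated.

2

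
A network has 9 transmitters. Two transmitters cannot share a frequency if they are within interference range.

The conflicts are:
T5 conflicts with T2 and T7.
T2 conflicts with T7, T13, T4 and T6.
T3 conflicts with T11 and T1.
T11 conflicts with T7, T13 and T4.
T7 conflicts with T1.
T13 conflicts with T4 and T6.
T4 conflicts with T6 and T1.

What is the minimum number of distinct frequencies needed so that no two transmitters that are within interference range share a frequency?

T2, T13, T4, T6 pairwise conflict, so at least 4 frequencies are needed.
4 frequencies suffice: T5=3, T2=1, T3=2, T11=1, T7=2, T13=3, T4=2, T6=4, T1=1. No two conflicting transmitters share a frequency.

4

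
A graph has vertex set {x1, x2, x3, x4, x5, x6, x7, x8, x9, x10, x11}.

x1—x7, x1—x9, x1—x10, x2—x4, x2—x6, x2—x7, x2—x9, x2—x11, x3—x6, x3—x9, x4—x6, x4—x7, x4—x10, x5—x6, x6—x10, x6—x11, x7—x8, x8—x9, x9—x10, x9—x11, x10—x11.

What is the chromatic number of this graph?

3

x6, x10, x11 are mutually adjacent, so at least 3 colors are needed.
A valid assignment using 3 colors: x1=3, x2=2, x3=2, x4=3, x5=2, x6=1, x7=1, x8=2, x9=1, x10=2, x11=3. Every edge joins two different colors.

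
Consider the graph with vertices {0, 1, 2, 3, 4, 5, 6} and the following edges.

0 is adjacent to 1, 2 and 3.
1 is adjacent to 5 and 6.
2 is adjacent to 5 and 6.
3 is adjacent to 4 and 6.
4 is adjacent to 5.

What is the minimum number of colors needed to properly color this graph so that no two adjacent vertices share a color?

The cycle 3-6-1-5-4-3 has odd length 5, so it cannot be 2-colored; at least 3 colors are needed.
3 colors suffice: color a → {1, 2, 3}; color b → {0, 5, 6}; color c → {4}. Every edge joins two different colors.

3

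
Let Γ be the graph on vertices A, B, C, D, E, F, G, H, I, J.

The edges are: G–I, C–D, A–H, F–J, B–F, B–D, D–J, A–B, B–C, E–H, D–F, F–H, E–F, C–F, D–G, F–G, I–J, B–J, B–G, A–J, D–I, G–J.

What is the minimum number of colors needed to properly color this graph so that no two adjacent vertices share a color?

5

B, D, F, G, J are pairwise adjacent (a clique of size 5), so at least 5 colors are needed.
5 colors suffice: color red → {A, F, I}; color blue → {D, H}; color green → {B, E}; color yellow → {C, J}; color purple → {G}. Each edge has distinct colors on its endpoints.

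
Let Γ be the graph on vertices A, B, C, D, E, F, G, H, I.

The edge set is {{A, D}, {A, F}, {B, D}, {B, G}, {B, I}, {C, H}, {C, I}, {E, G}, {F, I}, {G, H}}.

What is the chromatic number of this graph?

The cycle A-F-I-B-D-A has odd length 5, so it cannot be 2-colored; at least 3 colors are needed.
3 colors suffice: color 1 → {D, G, I}; color 2 → {B, C, E, F}; color 3 → {A, H}. Each edge has distinct colors on its endpoints.

3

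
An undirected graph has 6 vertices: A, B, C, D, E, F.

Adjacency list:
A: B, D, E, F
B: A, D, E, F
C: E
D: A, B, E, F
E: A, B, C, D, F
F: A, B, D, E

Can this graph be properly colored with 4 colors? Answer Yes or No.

A, B, D, E, F are pairwise adjacent (a clique of size 5), so at least 5 colors are needed.
So 4 colors are not enough.

No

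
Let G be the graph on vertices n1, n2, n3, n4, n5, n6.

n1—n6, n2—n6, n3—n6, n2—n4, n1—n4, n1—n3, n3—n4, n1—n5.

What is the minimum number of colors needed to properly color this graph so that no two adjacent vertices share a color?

3

n1, n3, n4 are pairwise adjacent, so at least 3 colors are needed.
3 colors suffice: color 1 → {n1, n2}; color 2 → {n3, n5}; color 3 → {n4, n6}. No two adjacent vertices share a color.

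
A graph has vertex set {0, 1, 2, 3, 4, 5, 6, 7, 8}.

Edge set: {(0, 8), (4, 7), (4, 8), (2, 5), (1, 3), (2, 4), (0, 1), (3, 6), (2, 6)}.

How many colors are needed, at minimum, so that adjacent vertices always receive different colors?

3

The cycle 0-8-4-2-6-3-1-0 has odd length 7, so it cannot be 2-colored; at least 3 colors are needed.
3 colors suffice: color a → {1, 2, 7, 8}; color b → {0, 3, 4, 5}; color c → {6}. Every edge joins two different colors.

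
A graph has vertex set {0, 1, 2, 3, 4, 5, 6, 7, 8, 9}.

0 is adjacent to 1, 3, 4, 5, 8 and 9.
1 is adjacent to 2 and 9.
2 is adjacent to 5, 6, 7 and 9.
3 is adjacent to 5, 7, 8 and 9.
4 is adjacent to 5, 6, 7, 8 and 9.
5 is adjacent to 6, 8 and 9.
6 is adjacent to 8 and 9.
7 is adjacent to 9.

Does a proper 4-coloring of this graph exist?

The chromatic number is 4. 0, 3, 5, 8 form a clique, so at least 4 colors are needed.
4 colors suffice: color a → {8, 9}; color b → {1, 5, 7}; color c → {2, 3, 4}; color d → {0, 6}.
That is already a proper 4-coloring.

Yes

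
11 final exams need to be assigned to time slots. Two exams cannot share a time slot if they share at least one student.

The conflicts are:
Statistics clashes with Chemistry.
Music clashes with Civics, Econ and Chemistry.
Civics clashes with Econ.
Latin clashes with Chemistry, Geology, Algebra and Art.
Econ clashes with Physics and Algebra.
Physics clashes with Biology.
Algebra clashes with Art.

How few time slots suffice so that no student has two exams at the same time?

3

Music, Civics, Econ pairwise conflict, so at least 3 time slots are needed.
Using 3 time slots: Statistics=1, Music=2, Civics=3, Latin=1, Econ=1, Chemistry=3, Geology=2, Physics=2, Algebra=2, Biology=1, Art=3. Every pair that conflicts lands in different time slots.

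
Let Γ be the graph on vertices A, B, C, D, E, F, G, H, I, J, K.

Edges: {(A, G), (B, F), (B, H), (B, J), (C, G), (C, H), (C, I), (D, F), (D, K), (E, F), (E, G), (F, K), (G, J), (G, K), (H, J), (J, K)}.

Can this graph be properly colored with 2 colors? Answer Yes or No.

No

B, H, J are mutually adjacent, so at least 3 colors are needed.
So 2 colors are not enough.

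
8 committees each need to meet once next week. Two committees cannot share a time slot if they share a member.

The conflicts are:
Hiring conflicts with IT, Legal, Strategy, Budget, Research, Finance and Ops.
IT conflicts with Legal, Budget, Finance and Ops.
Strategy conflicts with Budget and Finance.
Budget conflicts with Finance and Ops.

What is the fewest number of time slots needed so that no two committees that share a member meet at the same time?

4

Hiring, IT, Budget, Ops pairwise conflict, so at least 4 time slots are needed.
4 time slots suffice: time slot 1 → {Hiring}; time slot 2 → {IT, Strategy, Research}; time slot 3 → {Legal, Budget}; time slot 4 → {Finance, Ops}. Each listed conflict is separated.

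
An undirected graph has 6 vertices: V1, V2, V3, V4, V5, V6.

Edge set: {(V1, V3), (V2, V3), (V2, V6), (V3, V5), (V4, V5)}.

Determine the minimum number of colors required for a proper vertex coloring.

V3 and V5 are adjacent, so at least 2 colors are needed.
One proper 2-coloring: V1=2, V2=2, V3=1, V4=1, V5=2, V6=1. Every edge joins two different colors.

2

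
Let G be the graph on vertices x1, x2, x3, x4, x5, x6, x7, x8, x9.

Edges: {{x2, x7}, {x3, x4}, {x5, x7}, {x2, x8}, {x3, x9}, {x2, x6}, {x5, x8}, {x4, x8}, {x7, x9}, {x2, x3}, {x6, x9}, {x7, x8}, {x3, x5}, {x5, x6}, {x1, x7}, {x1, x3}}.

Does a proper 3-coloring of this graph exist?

Yes

The chromatic number is 3. x5, x7, x8 form a triangle, so at least 3 colors are needed.
3 colors suffice: color 1 → {x3, x6, x7}; color 2 → {x1, x8, x9}; color 3 → {x2, x4, x5}.
That is already a proper 3-coloring.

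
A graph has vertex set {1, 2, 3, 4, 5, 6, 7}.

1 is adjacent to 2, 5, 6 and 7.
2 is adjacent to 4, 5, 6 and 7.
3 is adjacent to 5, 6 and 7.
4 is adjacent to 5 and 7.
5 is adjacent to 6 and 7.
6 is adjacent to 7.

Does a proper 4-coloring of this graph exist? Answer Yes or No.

1, 2, 5, 6, 7 are mutually adjacent (a clique of size 5), so at least 5 colors are needed.
So 4 colors are not enough.

No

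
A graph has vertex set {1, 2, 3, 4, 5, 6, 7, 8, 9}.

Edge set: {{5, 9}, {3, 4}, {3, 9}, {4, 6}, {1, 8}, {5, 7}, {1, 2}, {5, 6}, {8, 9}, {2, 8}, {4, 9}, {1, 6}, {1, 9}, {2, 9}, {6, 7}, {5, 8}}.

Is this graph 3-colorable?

No

1, 2, 8, 9 form a clique, so at least 4 colors are needed.
So 3 colors are not enough.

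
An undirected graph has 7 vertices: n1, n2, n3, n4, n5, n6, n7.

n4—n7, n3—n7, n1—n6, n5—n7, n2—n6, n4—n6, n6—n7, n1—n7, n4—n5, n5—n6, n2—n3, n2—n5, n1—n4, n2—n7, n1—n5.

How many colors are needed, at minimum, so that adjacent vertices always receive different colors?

5

n1, n4, n5, n6, n7 form a clique, so at least 5 colors are needed.
A valid assignment using 5 colors: n1=purple, n2=yellow, n3=blue, n4=yellow, n5=green, n6=blue, n7=red. Each edge has distinct colors on its endpoints.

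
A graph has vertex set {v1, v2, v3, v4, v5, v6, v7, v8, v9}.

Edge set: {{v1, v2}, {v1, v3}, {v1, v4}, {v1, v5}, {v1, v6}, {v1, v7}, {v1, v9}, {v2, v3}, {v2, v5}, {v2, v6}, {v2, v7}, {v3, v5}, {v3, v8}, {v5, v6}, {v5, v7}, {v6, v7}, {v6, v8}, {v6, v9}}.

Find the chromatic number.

5

v1, v2, v5, v6, v7 form a clique, so at least 5 colors are needed.
A valid assignment using 5 colors: v1=1, v2=4, v3=2, v4=2, v5=3, v6=2, v7=5, v8=1, v9=3. Every edge joins two different colors.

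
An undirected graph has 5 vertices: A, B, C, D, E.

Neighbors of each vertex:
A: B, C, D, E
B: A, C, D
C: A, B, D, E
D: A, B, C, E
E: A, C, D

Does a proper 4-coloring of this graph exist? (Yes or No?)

Yes

The chromatic number is 4. A, C, D, E are mutually adjacent (a clique of size 4), so at least 4 colors are needed.
One proper 4-coloring: A=2, B=4, C=3, D=1, E=4.
That is already a proper 4-coloring.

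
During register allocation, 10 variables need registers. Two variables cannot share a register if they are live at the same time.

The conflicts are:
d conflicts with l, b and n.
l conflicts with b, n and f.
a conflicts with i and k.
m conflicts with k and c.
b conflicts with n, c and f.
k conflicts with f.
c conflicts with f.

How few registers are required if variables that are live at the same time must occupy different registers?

d, l, b, n pairwise conflict, so at least 4 registers are needed.
Using 4 registers: d=2, l=3, a=2, m=2, i=1, b=1, n=4, k=1, c=3, f=2. No two conflicting variables share a register.

4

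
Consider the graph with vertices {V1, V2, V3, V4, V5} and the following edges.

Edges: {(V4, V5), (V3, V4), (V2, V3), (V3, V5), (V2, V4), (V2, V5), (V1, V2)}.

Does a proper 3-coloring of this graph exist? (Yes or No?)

V2, V3, V4, V5 are pairwise adjacent (a clique of size 4), so at least 4 colors are needed.
So 3 colors are not enough.

No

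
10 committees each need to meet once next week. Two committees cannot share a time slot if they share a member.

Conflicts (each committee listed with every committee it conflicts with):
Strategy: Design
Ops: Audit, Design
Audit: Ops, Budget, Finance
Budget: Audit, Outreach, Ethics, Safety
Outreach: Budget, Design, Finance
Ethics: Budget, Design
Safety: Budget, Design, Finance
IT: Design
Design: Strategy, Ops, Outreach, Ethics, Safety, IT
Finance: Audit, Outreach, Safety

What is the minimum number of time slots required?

3

The cycle Design-Safety-Budget-Audit-Ops-Design has odd length 5, so it cannot be 2-colored; at least 3 time slots are needed.
3 time slots suffice: time slot 1 → {Budget, Design, Finance}; time slot 2 → {Strategy, Audit, Outreach, Ethics, Safety, IT}; time slot 3 → {Ops}. Every pair that conflicts lands in different time slots.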